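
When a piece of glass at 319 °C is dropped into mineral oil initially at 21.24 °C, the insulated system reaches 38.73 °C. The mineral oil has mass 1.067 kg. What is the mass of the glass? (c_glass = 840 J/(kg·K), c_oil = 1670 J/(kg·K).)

m ≈ 0.132 kg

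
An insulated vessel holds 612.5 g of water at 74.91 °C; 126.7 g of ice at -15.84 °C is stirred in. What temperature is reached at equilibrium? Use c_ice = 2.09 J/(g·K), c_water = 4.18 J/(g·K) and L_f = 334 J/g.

T_f ≈ 47.0 °C

Heat gained plus heat lost sum to zero:
warm ice to 0 °C: 126.7×2.09×(0 − (-15.84)) = 4194.5; fusion: m_ice L_f = 126.7×334 = 42318; warm the meltwater: 529.61 T; water: 2560.2(T − 74.91)
3089.9 T = 191788 − 46512 = 145276
T ≈ 47.02 °C — above 0 °C, consistent with complete melting.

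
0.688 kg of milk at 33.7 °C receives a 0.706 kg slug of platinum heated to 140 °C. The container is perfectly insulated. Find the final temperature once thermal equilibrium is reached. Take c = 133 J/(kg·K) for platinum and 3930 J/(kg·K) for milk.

Energy conservation, ΣQ = 0:
0.706×133×(T − 140) + 0.688×3930×(T − 33.7) = 0
93.9(T − 140) + 2703.8(T − 33.7) = 0
(93.9 + 2703.8) T = 93.9×140 + 2703.8×33.7
T = 104265 / 2797.7 = 37.3 °C

T_f ≈ 37.3 °C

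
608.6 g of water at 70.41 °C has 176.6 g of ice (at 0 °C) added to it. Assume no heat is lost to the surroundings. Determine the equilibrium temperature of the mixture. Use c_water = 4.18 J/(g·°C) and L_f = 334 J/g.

T_f ≈ 36.6 °C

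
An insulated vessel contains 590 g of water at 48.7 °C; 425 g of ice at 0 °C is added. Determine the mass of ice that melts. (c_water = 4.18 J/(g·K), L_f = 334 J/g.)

m_melted ≈ 360 g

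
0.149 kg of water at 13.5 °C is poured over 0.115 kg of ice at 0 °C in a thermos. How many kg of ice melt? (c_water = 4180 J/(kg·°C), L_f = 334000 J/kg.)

m_melted ≈ 0.0252 kg

Cooling the water to 0 °C releases 0.149·4180·13.5 = 8408.1 J.
To melt every bit of ice: 0.115·334000 = 38410 J.
8408.1 J < 38410 J, so only part of the ice melts and the system sits at 0 °C.
m_melted·334000 = 8408.1  ⇒  m_melted ≈ 0.02517 kg.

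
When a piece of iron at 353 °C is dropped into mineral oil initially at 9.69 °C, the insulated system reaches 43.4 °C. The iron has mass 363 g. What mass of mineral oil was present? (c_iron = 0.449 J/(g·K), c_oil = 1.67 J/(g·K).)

Heat lost by the iron = heat gained by the oil:
363×0.449×(353 − 43.4) = m×1.67×(43.4 − 9.69)
56.3 m = 50461  ⇒  m ≈ 896.4 g

m ≈ 896 g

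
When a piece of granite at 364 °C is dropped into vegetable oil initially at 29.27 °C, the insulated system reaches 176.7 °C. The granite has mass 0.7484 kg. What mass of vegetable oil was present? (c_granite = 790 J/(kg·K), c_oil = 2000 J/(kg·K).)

Heat lost by the granite = heat gained by the oil:
0.7484·790·(364 − 176.7) = m·2000·(176.7 − 29.27)
294860 m = 110739  ⇒  m ≈ 0.3756 kg

m ≈ 0.376 kg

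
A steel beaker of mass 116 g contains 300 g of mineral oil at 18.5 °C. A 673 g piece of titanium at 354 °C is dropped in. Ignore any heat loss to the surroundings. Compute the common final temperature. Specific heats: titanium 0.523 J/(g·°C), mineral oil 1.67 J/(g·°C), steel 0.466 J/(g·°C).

T_f ≈ 148.7 °C

T_f = Σ m_i c_i T_i / Σ m_i c_i:
T_f = (351.98*354 + 501*18.5 + 54.06*18.5) / (351.98 + 501 + 54.06)
    = 134869 / 907.04 ≈ 148.69 °C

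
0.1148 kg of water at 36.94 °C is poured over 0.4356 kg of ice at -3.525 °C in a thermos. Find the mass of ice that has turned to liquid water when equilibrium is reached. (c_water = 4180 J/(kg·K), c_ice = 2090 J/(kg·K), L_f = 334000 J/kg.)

m_melted ≈ 0.0435 kg

Cooling the water to 0 °C releases 0.1148×4180×36.94 = 17726 J.
Of that, 0.4356×2090×3.525 = 3209.2 J goes to bring the ice to 0 °C, leaving 14517 J.
Fully melting the ice requires m_ice L_f = 0.4356×334000 = 145490 J.
14517 J < 145490 J, so only part of the ice melts and the system sits at 0 °C.
m_melt = 14517 / L_f = 0.04346 kg.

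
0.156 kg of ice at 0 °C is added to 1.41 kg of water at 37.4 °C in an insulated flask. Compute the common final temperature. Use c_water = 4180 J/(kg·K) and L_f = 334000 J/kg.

T_f ≈ 25.7 °C

Let T be the final temperature. ΣQ_i = 0:
latent heat to melt: 0.156·334000 = 52104
  meltwater 0→T: 0.156·4180·T = 652.08 T
  water: 5893.8(T − 37.4)
6545.9 T = 220428 − 52104 = 168324
T ≈ 25.71 °C — above 0 °C, consistent with complete melting.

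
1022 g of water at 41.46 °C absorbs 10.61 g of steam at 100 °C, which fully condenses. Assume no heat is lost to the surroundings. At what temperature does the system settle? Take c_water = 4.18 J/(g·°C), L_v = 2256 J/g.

T_f ≈ 47.6 °C

Energy balance with sensible and latent terms:
condense steam: −10.61×2256 = −23936
  condensate cools 100→T: 10.61×4.18×(T − 100) = 44.35(T − 100)
  original water: 4272(T − 41.46)
4316.3 T = 23936 + 4435 + 177115 = 205487
T ≈ 47.61 °C (< 100 °C, so full condensation is consistent).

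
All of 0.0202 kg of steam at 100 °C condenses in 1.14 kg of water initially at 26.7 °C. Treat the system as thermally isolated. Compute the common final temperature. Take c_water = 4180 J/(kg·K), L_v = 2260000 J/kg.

T_f ≈ 37.4 °C

Let T be the final temperature. ΣQ_i = 0:
latent heat released on condensation: 0.0202·2260000 = 45652; condensate cools 100→T: 0.0202·4180·(T − 100) = 84.44(T − 100); water warms: 1.14·4180·(T − 26.7) = 4765.2(T − 26.7)
4849.6 T = 45652 + 8443.6 + 127231 = 181326
T ≈ 37.39 °C, under the boiling point, so the assumption holds.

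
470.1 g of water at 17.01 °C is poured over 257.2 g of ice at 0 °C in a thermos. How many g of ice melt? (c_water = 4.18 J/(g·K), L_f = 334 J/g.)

Heat available from the water dropping to 0 °C: 470.1×4.18×17.01 = 33425 J.
Fully melting the ice requires m_ice L_f = 257.2×334 = 85905 J.
33425 J < 85905 J, so only part of the ice melts and the system sits at 0 °C.
Mass melted = 33425/334 ≈ 100.1 g.

m_melted ≈ 100 g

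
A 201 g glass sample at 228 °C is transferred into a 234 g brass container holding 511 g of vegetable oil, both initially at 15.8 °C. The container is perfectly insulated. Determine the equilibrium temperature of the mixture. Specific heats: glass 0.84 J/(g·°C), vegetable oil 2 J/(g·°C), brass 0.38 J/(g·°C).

Net heat exchanged in the isolated system is zero:
201·0.84·(T − 228) + 511·2·(T − 15.8) + 234·0.38·(T − 15.8) = 0
1279.8 T = 56048
T ≈ 43.80 °C

T_f ≈ 43.8 °C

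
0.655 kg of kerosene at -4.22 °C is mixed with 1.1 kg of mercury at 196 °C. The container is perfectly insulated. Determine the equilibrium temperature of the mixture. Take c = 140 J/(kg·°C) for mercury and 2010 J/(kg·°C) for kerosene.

T_f ≈ 16.7 °C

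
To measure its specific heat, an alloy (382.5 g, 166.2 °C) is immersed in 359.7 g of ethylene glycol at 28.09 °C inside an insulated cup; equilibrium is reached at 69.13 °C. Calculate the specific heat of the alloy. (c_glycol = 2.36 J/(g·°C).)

c ≈ 0.938 J/(g·°C)

Energy conservation, ΣQ = 0:
382.5×c×(69.13 − 166.2) + 359.7×2.36×(69.13 − 28.09) = 0
-37129 c = -34839
c = -34839/-37129 ≈ 0.9383 J/(g·°C)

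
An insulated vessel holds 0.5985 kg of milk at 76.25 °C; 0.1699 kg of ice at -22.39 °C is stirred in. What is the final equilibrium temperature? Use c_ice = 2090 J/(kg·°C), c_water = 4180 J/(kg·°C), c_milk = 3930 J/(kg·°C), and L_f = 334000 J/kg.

T_f ≈ 37.4 °C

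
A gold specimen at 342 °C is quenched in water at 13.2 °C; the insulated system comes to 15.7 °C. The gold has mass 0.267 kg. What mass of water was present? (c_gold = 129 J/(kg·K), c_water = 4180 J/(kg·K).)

m ≈ 1.08 kg

Heat lost by the gold = heat gained by the water:
0.267×129×(342 − 15.7) = m×4180×(15.7 − 13.2)
10450 m = 11239  ⇒  m ≈ 1.075 kg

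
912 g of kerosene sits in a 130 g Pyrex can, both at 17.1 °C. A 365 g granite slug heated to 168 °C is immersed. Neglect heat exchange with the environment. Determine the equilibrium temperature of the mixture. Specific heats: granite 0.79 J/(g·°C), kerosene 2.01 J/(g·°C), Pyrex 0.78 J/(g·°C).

T_f ≈ 36.7 °C

Let T be the final temperature. ΣQ_i = 0:
365×0.79×(T − 168) + 912×2.01×(T − 17.1) + 130×0.78×(T − 17.1) = 0
288.35(T − 168) + 1833.1(T − 17.1) + 101.4(T − 17.1) = 0
2222.9 T = 81523
T = 81523/2222.9 ≈ 36.67 °C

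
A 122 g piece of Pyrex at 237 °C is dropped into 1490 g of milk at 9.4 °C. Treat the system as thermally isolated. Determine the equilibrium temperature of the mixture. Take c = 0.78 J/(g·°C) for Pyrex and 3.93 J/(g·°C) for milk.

T_f is the heat-capacity-weighted average of the initial temperatures:
T_f = (95.16*237 + 5855.7*9.4) / (95.16 + 5855.7)
    = 77596 / 5950.9 ≈ 13.04 °C

T_f ≈ 13.0 °C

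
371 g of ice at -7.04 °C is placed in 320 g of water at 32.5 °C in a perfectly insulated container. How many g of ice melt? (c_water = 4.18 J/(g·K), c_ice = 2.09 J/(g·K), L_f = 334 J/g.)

m_melted ≈ 114 g

Water can give up m c ΔT = 320×4.18×32.5 = 43472 J before reaching 0 °C.
Of that, 371×2.09×7.04 = 5458.7 J goes to bring the ice to 0 °C, leaving 38013 J.
Melting all 371 g of ice would need 371×334 = 123914 J.
That's not enough to melt it all — equilibrium is at 0 °C with ice remaining.
Mass melted = 38013/334 ≈ 113.8 g.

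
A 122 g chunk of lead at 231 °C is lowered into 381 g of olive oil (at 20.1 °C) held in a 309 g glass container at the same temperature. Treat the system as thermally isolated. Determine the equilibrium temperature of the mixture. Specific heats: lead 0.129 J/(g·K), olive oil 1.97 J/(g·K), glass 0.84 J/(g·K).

T_f ≈ 23.3 °C

T_f is the heat-capacity-weighted average of the initial temperatures:
T_f = (15.74·231 + 750.57·20.1 + 259.56·20.1) / (15.74 + 750.57 + 259.56)
    = 23939 / 1025.9 ≈ 23.34 °C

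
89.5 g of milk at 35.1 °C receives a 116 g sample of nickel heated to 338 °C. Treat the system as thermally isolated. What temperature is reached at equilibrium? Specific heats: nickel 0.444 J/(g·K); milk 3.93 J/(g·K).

T_f ≈ 73.8 °C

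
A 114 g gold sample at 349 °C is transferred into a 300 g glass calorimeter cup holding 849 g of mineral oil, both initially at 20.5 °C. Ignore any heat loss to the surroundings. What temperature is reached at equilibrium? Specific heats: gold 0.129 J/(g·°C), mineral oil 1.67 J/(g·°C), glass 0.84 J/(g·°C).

T_f ≈ 23.4 °C

Heat gained plus heat lost sum to zero:
114*0.129*(T − 349) + 849*1.67*(T − 20.5) + 300*0.84*(T − 20.5) = 0
(14.71 + 1417.8 + 252) T = 14.71*349 + 1417.8*20.5 + 252*20.5
T ≈ 23.37 °C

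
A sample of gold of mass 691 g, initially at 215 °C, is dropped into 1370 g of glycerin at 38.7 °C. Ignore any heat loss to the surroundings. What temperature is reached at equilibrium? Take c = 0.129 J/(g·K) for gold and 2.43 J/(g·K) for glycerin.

T_f is the heat-capacity-weighted average of the initial temperatures:
T_f = (89.14*215 + 3329.1*38.7) / (89.14 + 3329.1)
    = 148001 / 3418.2 ≈ 43.30 °C

T_f ≈ 43.3 °C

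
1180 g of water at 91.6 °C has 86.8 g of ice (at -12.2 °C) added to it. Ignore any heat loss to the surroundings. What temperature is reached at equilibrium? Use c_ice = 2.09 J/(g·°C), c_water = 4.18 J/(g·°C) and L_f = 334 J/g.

Setting the total heat transfer to zero:
warm ice to 0 °C: 86.8·2.09·(0 − (-12.2)) = 2213.2; fusion: m_ice L_f = 86.8·334 = 28991; meltwater 0→T: 86.8·4.18·T = 362.82 T; water: 4932.4(T − 91.6)
5295.2 T = 451808 − 31204 = 420603
T ≈ 79.43 °C. Since T > 0 °C, the all-ice-melts assumption holds.

T_f ≈ 79.4 °C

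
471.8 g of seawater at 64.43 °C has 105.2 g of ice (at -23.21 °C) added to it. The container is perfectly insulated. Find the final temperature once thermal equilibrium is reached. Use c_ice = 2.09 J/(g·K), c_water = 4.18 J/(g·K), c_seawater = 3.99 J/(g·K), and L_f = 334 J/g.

Heat gained plus heat lost sum to zero:
ice -23.21→0 °C: 105.2×2.09×23.21 = 5103.1; melt ice: 105.2×334 = 35137; warm the meltwater: 439.74 T; seawater cools: 471.8×3.99×(T − 64.43) = 1882.5(T − 64.43)
2322.2 T = 121288 − 40240 = 81048
T ≈ 34.90 °C — above 0 °C, consistent with complete melting.

T_f ≈ 34.9 °C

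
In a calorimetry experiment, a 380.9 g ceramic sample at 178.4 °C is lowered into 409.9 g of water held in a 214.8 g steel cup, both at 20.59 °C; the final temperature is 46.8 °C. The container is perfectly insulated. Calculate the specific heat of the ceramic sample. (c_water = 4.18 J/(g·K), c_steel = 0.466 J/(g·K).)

c ≈ 0.948 J/(g·K)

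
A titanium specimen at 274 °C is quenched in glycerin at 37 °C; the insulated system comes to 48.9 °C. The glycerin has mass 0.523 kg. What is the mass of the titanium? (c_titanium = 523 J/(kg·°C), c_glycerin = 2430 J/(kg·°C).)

m ≈ 0.128 kg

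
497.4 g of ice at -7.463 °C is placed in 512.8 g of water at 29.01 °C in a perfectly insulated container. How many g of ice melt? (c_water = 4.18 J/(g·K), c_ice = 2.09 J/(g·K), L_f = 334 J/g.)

Water can give up m c ΔT = 512.8×4.18×29.01 = 62183 J before reaching 0 °C.
Of that, 497.4×2.09×7.463 = 7758.3 J goes to bring the ice to 0 °C, leaving 54425 J.
Melting all 497.4 g of ice would need 497.4×334 = 166132 J.
Since 54425 < 166132 J, not all the ice melts; equilibrium is at 0 °C.
m_melt = 54425 / L_f = 162.9 g.

m_melted ≈ 163 g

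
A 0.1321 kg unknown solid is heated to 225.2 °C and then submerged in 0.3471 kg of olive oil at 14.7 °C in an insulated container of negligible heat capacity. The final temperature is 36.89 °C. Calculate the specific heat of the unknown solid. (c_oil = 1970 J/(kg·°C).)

c ≈ 610 J/(kg·°C)

Heat gained plus heat lost sum to zero:
0.1321·c·(36.89 − 225.2) + 0.3471·1970·(36.89 − 14.7) = 0
-24.88 c = -15173
c = -15173/-24.88 ≈ 610 J/(kg·°C)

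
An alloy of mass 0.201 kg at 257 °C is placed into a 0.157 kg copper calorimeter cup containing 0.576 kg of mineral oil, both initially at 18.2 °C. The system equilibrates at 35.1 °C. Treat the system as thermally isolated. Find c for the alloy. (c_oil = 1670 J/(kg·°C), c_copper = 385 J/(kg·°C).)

c ≈ 387 J/(kg·°C)

Conservation of energy gives ΣQ = 0:
0.201·c·(35.1 − 257) + 0.576·1670·(35.1 − 18.2) + 0.157·385·(35.1 − 18.2) = 0
-44.6 c = -17278
c = -17278/-44.6 ≈ 387.4 J/(kg·°C)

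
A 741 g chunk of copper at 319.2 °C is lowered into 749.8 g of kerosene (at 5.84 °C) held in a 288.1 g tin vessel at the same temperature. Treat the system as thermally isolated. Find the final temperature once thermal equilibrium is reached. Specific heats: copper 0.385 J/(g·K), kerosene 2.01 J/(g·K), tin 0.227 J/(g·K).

T_f ≈ 54.0 °C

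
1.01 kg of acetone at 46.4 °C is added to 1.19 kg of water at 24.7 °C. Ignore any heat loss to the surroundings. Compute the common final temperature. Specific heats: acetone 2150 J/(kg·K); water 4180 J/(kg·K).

T_f ≈ 31.3 °C

T_f = Σ m_i c_i T_i / Σ m_i c_i:
T_f = (2171.5*46.4 + 4974.2*24.7) / (2171.5 + 4974.2)
    = 223620 / 7145.7 ≈ 31.29 °C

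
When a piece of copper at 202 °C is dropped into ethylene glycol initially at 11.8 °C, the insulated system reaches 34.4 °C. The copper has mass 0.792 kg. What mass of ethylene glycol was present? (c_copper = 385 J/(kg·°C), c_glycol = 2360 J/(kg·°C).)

Heat lost by the copper = heat gained by the glycol:
0.792·385·(202 − 34.4) = m·2360·(34.4 − 11.8)
53336 m = 51105  ⇒  m ≈ 0.9582 kg

m ≈ 0.958 kg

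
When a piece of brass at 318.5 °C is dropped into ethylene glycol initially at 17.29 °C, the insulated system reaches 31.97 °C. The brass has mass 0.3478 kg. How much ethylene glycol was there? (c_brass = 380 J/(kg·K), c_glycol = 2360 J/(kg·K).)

Heat lost by the brass = heat gained by the glycol:
0.3478·380·(318.5 − 31.97) = m·2360·(31.97 − 17.29)
34645 m = 37869  ⇒  m ≈ 1.093 kg

m ≈ 1.09 kg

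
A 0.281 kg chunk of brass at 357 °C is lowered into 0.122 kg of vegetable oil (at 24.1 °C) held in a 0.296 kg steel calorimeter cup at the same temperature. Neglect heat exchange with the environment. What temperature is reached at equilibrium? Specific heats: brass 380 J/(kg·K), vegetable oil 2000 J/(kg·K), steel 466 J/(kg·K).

T_f ≈ 96.8 °C

Energy conservation, ΣQ = 0:
0.281·380·(T − 357) + 0.122·2000·(T − 24.1) + 0.296·466·(T − 24.1) = 0
106.78(T − 357) + 244(T − 24.1) + 137.94(T − 24.1) = 0
(106.78 + 244 + 137.94) T = 106.78·357 + 244·24.1 + 137.94·24.1
T ≈ 96.84 °C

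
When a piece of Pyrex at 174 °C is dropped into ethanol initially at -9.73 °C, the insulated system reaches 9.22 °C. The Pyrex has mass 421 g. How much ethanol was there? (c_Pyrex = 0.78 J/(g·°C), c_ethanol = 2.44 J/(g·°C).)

Energy conservation, ΣQ = 0:
421×0.78×(9.22 − 174) + m×2.44×(9.22 − (-9.73)) = 0
46.24 m = 54110
m = 54110/46.24 ≈ 1170 g

m ≈ 1170 g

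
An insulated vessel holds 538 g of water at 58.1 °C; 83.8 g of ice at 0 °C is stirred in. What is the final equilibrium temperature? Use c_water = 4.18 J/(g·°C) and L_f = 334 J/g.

Energy conservation, ΣQ = 0:
latent heat to melt: 83.8×334 = 27989; warm the meltwater: 350.28 T; water cools: 538×4.18×(T − 58.1) = 2248.8(T − 58.1)
2599.1 T = 130658 − 27989 = 102668
T ≈ 39.50 °C — above 0 °C, consistent with complete melting.

T_f ≈ 39.5 °C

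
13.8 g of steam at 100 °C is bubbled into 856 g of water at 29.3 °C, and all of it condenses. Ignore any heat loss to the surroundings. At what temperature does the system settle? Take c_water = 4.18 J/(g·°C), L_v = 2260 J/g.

T_f ≈ 39.0 °C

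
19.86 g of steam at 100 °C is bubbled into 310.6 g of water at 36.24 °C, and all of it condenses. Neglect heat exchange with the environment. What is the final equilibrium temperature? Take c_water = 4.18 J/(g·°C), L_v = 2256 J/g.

T_f ≈ 72.5 °C

Setting the total heat transfer to zero:
steam→water at 100 °C releases m L_v = 19.86×2256 = 44804; condensed water 100 °C→T: 83.01(T − 100); water warms: 310.6×4.18×(T − 36.24) = 1298.3(T − 36.24)
1381.3 T = 44804 + 8301.5 + 47051 = 100156
T ≈ 72.51 °C (< 100 °C, so full condensation is consistent).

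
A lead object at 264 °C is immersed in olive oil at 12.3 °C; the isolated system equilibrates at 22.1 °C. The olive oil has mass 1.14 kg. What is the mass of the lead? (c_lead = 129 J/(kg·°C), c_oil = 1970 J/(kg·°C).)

m ≈ 0.705 kg

Heat lost by the lead = heat gained by the oil:
m×129×(264 − 22.1) = 1.14×1970×(22.1 − 12.3)
31205 m = 22009  ⇒  m ≈ 0.7053 kg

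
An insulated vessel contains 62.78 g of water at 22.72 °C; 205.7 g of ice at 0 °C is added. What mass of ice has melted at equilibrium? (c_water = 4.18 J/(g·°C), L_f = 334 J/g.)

Water can give up m c ΔT = 62.78·4.18·22.72 = 5962.2 J before reaching 0 °C.
Melting all 205.7 g of ice would need 205.7·334 = 68704 J.
Since 5962.2 < 68704 J, not all the ice melts; equilibrium is at 0 °C.
m_melt = 5962.2 / L_f = 17.85 g.

m_melted ≈ 17.9 g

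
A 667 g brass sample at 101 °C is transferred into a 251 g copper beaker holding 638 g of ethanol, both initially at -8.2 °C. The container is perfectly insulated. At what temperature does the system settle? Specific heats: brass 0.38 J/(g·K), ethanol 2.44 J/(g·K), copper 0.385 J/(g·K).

T_f ≈ 6.3 °C

Taking heat into each body as positive, Σ m c ΔT = 0:
667×0.38×(T − 101) + 638×2.44×(T − (-8.2)) + 251×0.385×(T − (-8.2)) = 0
253.46(T − 101) + 1556.7(T − (-8.2)) + 96.64(T − (-8.2)) = 0
1906.8 T = 12042
T = 12042 / 1906.8 = 6.32 °C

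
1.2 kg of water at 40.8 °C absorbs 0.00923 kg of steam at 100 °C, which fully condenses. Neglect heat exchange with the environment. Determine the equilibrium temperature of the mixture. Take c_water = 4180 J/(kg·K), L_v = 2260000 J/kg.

Energy balance with sensible and latent terms:
steam→water at 100 °C releases m L_v = 0.00923×2260000 = 20860; condensed water 100 °C→T: 38.58(T − 100); original water: 5016(T − 40.8)
5054.6 T = 20860 + 3858.1 + 204653 = 229371
T ≈ 45.38 °C, under the boiling point, so the assumption holds.

T_f ≈ 45.4 °C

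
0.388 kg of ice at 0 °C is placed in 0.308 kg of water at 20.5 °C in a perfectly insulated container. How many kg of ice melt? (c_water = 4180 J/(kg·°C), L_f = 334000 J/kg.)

Water can give up m c ΔT = 0.308×4180×20.5 = 26393 J before reaching 0 °C.
To melt every bit of ice: 0.388×334000 = 129592 J.
That's not enough to melt it all — equilibrium is at 0 °C with ice remaining.
Mass melted = 26393/334000 ≈ 0.07902 kg.

m_melted ≈ 0.079 kg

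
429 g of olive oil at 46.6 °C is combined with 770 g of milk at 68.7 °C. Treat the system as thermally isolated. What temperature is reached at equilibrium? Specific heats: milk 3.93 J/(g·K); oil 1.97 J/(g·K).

Energy conservation, ΣQ = 0:
770×3.93×(T − 68.7) + 429×1.97×(T − 46.6) = 0
(3026.1 + 845.13) T = 3026.1×68.7 + 845.13×46.6
T ≈ 63.88 °C

T_f ≈ 63.9 °C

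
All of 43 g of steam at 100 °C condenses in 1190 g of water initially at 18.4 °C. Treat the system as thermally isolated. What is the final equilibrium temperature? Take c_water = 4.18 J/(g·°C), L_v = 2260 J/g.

T_f ≈ 40.1 °C

Net heat exchanged in the isolated system is zero:
steam→water at 100 °C releases m L_v = 43×2260 = 97180
  condensate cools 100→T: 43×4.18×(T − 100) = 179.74(T − 100)
  original water: 4974.2(T − 18.4)
5153.9 T = 97180 + 17974 + 91525 = 206679
T ≈ 40.10 °C — below 100 °C, confirming all the steam condensed.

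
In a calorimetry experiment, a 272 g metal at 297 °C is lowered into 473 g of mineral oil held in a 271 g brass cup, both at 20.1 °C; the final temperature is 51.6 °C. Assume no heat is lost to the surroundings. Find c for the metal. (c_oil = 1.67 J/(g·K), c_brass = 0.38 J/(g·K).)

Taking heat into each body as positive, Σ m c ΔT = 0:
272·c·(51.6 − 297) + 473·1.67·(51.6 − 20.1) + 271·0.38·(51.6 − 20.1) = 0
-66749 c = -28126
c = -28126/-66749 ≈ 0.4214 J/(g·K)

c ≈ 0.421 J/(g·K)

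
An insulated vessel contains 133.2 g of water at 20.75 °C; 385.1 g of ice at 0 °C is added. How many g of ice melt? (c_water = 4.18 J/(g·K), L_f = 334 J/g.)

Cooling the water to 0 °C releases 133.2×4.18×20.75 = 11553 J.
Melting all 385.1 g of ice would need 385.1×334 = 128623 J.
11553 J < 128623 J, so only part of the ice melts and the system sits at 0 °C.
m_melt = 11553 / L_f = 34.59 g.

m_melted ≈ 34.6 g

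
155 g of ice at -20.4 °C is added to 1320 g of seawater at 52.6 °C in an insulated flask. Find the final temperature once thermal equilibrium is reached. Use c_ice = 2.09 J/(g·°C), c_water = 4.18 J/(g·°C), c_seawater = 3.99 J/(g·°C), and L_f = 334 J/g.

T_f ≈ 37.0 °C

Sum of m c ΔT and latent-heat terms is zero:
warm ice to 0 °C: 155×2.09×(0 − (-20.4)) = 6608.6; fusion: m_ice L_f = 155×334 = 51770; warm the meltwater: 647.9 T; seawater: 5266.8(T − 52.6)
5914.7 T = 277034 − 58379 = 218655
T ≈ 36.97 °C — above 0 °C, consistent with complete melting.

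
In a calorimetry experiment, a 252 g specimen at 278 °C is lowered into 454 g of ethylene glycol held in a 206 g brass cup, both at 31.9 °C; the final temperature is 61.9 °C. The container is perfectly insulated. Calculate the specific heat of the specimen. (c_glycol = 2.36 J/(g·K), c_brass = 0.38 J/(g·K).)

Heat gained plus heat lost sum to zero:
252·c·(61.9 − 278) + 454·2.36·(61.9 − 31.9) + 206·0.38·(61.9 − 31.9) = 0
-54457 c = -34492
c = -34492/-54457 ≈ 0.6334 J/(g·K)

c ≈ 0.633 J/(g·K)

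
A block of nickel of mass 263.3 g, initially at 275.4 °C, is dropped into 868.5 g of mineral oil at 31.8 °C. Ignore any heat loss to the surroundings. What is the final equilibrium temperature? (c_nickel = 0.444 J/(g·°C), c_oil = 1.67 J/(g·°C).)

T_f ≈ 50.0 °C

Conservation of energy gives ΣQ = 0:
263.3×0.444×(T − 275.4) + 868.5×1.67×(T − 31.8) = 0
1567.3 T = 78318
T ≈ 49.97 °C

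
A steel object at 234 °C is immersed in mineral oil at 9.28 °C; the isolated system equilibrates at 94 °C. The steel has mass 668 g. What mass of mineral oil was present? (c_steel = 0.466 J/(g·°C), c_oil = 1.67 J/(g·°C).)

m ≈ 308 g

Let T be the final temperature. ΣQ_i = 0:
668·0.466·(94 − 234) + m·1.67·(94 − 9.28) = 0
141.48 m = 43580
m = 43580/141.48 ≈ 308 g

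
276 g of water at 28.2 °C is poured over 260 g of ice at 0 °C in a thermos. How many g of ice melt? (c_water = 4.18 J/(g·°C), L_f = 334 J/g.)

Heat available from the water dropping to 0 °C: 276·4.18·28.2 = 32534 J.
Fully melting the ice requires m_ice L_f = 260·334 = 86840 J.
Since 32534 < 86840 J, not all the ice melts; equilibrium is at 0 °C.
m_melt = 32534 / L_f = 97.41 g.

m_melted ≈ 97.4 g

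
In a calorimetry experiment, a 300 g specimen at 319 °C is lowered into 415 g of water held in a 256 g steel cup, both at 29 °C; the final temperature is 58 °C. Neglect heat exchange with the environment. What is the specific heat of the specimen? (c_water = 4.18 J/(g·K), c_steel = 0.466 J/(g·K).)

c ≈ 0.687 J/(g·K)

Heat gained plus heat lost sum to zero:
300×c×(58 − 319) + 415×4.18×(58 − 29) + 256×0.466×(58 − 29) = 0
-78300 c = -53766
c = -53766/-78300 ≈ 0.6867 J/(g·K)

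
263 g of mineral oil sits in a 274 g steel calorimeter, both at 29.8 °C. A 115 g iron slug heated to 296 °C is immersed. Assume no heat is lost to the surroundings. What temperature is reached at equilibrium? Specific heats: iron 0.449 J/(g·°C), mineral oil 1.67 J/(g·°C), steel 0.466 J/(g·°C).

T_f ≈ 52.0 °C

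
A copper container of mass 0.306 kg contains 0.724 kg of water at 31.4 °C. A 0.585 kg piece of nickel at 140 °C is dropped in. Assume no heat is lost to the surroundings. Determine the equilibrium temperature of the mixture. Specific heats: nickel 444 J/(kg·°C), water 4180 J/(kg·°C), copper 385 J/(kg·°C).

Heat gained plus heat lost sum to zero:
0.585*444*(T − 140) + 0.724*4180*(T − 31.4) + 0.306*385*(T − 31.4) = 0
(259.74 + 3026.3 + 117.81) T = 259.74*140 + 3026.3*31.4 + 117.81*31.4
T = 135089/3403.9 ≈ 39.69 °C

T_f ≈ 39.7 °C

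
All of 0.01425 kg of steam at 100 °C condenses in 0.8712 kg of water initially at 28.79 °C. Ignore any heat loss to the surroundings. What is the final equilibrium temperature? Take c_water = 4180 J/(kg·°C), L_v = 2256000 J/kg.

T_f ≈ 38.6 °C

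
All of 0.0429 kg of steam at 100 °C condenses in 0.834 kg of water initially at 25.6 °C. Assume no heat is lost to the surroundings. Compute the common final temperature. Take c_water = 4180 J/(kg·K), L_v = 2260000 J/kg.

T_f ≈ 55.7 °C

Heat gained plus heat lost sum to zero:
condense steam: −0.0429·2260000 = −96954; condensed water 100 °C→T: 179.32(T − 100); water warms: 0.834·4180·(T − 25.6) = 3486.1(T − 25.6)
3665.4 T = 96954 + 17932 + 89245 = 204131
T ≈ 55.69 °C (< 100 °C, so full condensation is consistent).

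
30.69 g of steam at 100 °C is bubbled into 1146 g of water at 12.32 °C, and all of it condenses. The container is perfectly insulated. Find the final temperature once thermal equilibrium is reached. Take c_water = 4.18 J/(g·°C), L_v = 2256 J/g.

Sum of m c ΔT and latent-heat terms is zero:
steam→water at 100 °C releases m L_v = 30.69×2256 = 69237; condensed water 100 °C→T: 128.28(T − 100); water warms: 1146×4.18×(T − 12.32) = 4790.3(T − 12.32)
4918.6 T = 69237 + 12828 + 59016 = 141081
T ≈ 28.68 °C, under the boiling point, so the assumption holds.

T_f ≈ 28.7 °C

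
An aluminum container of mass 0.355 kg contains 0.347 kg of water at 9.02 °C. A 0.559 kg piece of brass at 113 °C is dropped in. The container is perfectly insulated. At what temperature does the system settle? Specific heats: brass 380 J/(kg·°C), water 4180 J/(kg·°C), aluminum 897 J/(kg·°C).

T_f ≈ 20.2 °C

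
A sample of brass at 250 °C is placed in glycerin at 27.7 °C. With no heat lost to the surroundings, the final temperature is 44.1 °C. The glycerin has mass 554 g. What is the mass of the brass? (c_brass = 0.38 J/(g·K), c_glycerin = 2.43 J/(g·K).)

m ≈ 282 g

Setting the total heat transfer to zero:
m·0.38·(44.1 − 250) + 554·2.43·(44.1 − 27.7) = 0
-78.24 m = -22078
m = -22078/-78.24 ≈ 282.2 g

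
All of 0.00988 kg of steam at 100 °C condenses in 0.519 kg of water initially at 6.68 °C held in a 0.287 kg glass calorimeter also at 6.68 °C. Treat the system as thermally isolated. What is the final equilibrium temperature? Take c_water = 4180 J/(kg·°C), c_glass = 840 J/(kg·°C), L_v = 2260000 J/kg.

T_f ≈ 17.4 °C

Net heat exchanged in the isolated system is zero:
latent heat released on condensation: 0.00988·2260000 = 22329; condensed water 100 °C→T: 41.3(T − 100); original water: 2169.4(T − 6.68); cup: 241.08(T − 6.68)
2451.8 T = 22329 + 4129.8 + 16102 = 42561
T ≈ 17.36 °C, under the boiling point, so the assumption holds.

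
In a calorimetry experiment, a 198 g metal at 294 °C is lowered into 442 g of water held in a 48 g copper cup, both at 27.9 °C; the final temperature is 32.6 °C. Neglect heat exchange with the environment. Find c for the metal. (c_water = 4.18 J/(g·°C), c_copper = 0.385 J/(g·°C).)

c ≈ 0.169 J/(g·°C)

Taking heat into each body as positive, Σ m c ΔT = 0:
198·c·(32.6 − 294) + 442·4.18·(32.6 − 27.9) + 48·0.385·(32.6 − 27.9) = 0
-51757 c = -8770.4
c = -8770.4/-51757 ≈ 0.1695 J/(g·°C)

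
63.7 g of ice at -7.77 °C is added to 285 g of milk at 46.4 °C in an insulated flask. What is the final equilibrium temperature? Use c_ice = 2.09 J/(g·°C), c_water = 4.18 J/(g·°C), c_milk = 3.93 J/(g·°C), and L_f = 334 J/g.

T_f ≈ 21.4 °C

Net heat exchanged in the isolated system is zero:
warm ice to 0 °C: 63.7·2.09·(0 − (-7.77)) = 1034.4
  latent heat to melt: 63.7·334 = 21276
  warm the meltwater: 266.27 T
  milk: 1120(T − 46.4)
1386.3 T = 51970 − 22310 = 29660
T ≈ 21.39 °C (positive, so assuming full melt was valid).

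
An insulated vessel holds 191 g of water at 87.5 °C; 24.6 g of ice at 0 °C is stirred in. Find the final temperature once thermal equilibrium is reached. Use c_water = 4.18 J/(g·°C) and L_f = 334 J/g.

T_f ≈ 68.4 °C

Sum of m c ΔT and latent-heat terms is zero:
fusion: m_ice L_f = 24.6×334 = 8216.4
  warm the meltwater: 102.83 T
  water: 798.38(T − 87.5)
901.21 T = 69858 − 8216.4 = 61642
T ≈ 68.40 °C (positive, so assuming full melt was valid).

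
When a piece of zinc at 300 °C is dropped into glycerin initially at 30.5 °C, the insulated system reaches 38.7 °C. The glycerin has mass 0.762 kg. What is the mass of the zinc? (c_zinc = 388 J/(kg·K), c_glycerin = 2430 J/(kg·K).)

m ≈ 0.15 kg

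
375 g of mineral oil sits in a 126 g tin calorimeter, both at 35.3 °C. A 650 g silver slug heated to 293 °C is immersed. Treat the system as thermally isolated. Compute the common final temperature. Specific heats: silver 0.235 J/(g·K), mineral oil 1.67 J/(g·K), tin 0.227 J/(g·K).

Taking heat into each body as positive, Σ m c ΔT = 0:
650×0.235×(T − 293) + 375×1.67×(T − 35.3) + 126×0.227×(T − 35.3) = 0
(152.75 + 626.25 + 28.6) T = 152.75×293 + 626.25×35.3 + 28.6×35.3
T ≈ 84.04 °C

T_f ≈ 84.0 °C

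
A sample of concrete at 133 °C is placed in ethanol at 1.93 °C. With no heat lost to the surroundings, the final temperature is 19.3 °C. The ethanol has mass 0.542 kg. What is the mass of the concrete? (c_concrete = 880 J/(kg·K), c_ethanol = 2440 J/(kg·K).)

Heat lost by the concrete = heat gained by the ethanol:
m×880×(133 − 19.3) = 0.542×2440×(19.3 − 1.93)
100056 m = 22971  ⇒  m ≈ 0.2296 kg

m ≈ 0.23 kg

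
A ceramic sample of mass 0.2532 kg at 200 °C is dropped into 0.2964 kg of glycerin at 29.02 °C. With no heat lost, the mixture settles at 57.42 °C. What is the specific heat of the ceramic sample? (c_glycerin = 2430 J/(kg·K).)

Taking heat into each body as positive, Σ m c ΔT = 0:
0.2532×c×(57.42 − 200) + 0.2964×2430×(57.42 − 29.02) = 0
-36.1 c = -20455
c = -20455/-36.1 ≈ 566.6 J/(kg·K)

c ≈ 567 J/(kg·K)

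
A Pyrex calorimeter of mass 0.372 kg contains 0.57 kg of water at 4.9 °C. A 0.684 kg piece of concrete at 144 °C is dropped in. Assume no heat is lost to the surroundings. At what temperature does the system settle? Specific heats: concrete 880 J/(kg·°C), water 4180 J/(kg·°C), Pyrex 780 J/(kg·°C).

T_f ≈ 30.5 °C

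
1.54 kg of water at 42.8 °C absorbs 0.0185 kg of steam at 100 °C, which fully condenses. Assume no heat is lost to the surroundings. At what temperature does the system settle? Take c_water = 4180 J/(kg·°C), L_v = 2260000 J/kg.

Let T be the final temperature. ΣQ_i = 0:
condense steam: −0.0185×2260000 = −41810; condensed water 100 °C→T: 77.33(T − 100); water warms: 1.54×4180×(T − 42.8) = 6437.2(T − 42.8)
6514.5 T = 41810 + 7733 + 275512 = 325055
T ≈ 49.90 °C, under the boiling point, so the assumption holds.

T_f ≈ 49.9 °C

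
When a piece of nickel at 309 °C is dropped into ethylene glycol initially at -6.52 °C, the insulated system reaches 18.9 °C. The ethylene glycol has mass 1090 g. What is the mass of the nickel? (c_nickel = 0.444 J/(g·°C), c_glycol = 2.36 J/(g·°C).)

Let T be the final temperature. ΣQ_i = 0:
m×0.444×(18.9 − 309) + 1090×2.36×(18.9 − (-6.52)) = 0
-128.8 m = -65390
m = -65390/-128.8 ≈ 507.7 g

m ≈ 508 g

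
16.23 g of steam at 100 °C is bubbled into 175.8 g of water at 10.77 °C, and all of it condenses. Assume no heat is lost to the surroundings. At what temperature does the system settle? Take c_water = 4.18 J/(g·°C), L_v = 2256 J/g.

Heat gained plus heat lost sum to zero:
steam→water at 100 °C releases m L_v = 16.23×2256 = 36615
  condensate cools 100→T: 16.23×4.18×(T − 100) = 67.84(T − 100)
  original water: 734.84(T − 10.77)
802.69 T = 36615 + 6784.1 + 7914.3 = 51313
T ≈ 63.93 °C, under the boiling point, so the assumption holds.

T_f ≈ 63.9 °C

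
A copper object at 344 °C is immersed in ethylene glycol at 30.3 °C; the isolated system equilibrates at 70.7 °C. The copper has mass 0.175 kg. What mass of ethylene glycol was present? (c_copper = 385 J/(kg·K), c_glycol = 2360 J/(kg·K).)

m ≈ 0.193 kg

Let T be the final temperature. ΣQ_i = 0:
0.175×385×(70.7 − 344) + m×2360×(70.7 − 30.3) = 0
95344 m = 18414
m = 18414/95344 ≈ 0.1931 kg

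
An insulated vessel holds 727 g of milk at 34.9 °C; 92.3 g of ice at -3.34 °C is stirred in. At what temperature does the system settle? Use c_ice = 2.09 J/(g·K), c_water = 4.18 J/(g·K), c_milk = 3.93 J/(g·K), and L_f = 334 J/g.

T_f ≈ 21.0 °C

Taking heat into each body as positive, Σ m c ΔT = 0:
ice -3.34→0 °C: 92.3×2.09×3.34 = 644.31
  melt ice: 92.3×334 = 30828
  meltwater 0→T: 92.3×4.18×T = 385.81 T
  milk: 2857.1(T − 34.9)
3242.9 T = 99713 − 31473 = 68241
T ≈ 21.04 °C. Since T > 0 °C, the all-ice-melts assumption holds.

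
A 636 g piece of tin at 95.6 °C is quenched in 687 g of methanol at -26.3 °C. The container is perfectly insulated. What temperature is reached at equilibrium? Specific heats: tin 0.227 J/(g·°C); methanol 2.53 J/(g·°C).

T_f is the heat-capacity-weighted average of the initial temperatures:
T_f = (144.37·95.6 + 1738.1·(-26.3)) / (144.37 + 1738.1)
    = -31910 / 1882.5 ≈ -16.95 °C

T_f ≈ -17.0 °C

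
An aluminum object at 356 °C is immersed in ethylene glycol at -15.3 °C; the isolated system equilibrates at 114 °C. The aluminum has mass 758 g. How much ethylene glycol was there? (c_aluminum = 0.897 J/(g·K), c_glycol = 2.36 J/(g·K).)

m ≈ 539 g

Heat gained plus heat lost sum to zero:
758×0.897×(114 − 356) + m×2.36×(114 − (-15.3)) = 0
305.15 m = 164542
m = 164542/305.15 ≈ 539.2 g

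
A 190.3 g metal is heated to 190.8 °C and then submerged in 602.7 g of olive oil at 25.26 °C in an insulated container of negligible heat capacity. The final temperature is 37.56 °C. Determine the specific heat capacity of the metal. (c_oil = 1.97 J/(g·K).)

c ≈ 0.501 J/(g·K)

m_s c (T_s − T_f) = m_oil c_oil (T_f − T_0):
190.3·c·(190.8 − 37.56) = 602.7·1.97·(37.56 − 25.26)
29162 c = 14604  ⇒  c ≈ 0.5008 J/(g·K)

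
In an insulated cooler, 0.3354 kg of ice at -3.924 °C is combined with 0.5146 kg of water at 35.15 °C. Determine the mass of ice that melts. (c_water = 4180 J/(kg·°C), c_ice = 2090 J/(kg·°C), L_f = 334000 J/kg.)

Heat available from the water dropping to 0 °C: 0.5146·4180·35.15 = 75609 J.
Warming the ice to 0 °C takes 0.3354·2090·3.924 = 2750.7 J, leaving 72858 J for melting.
Fully melting the ice requires m_ice L_f = 0.3354·334000 = 112024 J.
Since 72858 < 112024 J, not all the ice melts; equilibrium is at 0 °C.
Mass melted = 72858/334000 ≈ 0.2181 kg.

m_melted ≈ 0.218 kg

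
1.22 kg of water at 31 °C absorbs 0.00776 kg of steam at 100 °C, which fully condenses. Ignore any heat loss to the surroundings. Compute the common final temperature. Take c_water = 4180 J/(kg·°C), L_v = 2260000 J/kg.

T_f ≈ 34.9 °C

Energy balance with sensible and latent terms:
condense steam: −0.00776×2260000 = −17538; condensate cools 100→T: 0.00776×4180×(T − 100) = 32.44(T − 100); original water: 5099.6(T − 31)
5132 T = 17538 + 3243.7 + 158088 = 178869
T ≈ 34.85 °C (< 100 °C, so full condensation is consistent).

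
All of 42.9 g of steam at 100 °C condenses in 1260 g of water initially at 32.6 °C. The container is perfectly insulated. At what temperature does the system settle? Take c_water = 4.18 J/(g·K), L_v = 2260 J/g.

T_f ≈ 52.6 °C

Taking heat into each body as positive, Σ m c ΔT = 0:
condense steam: −42.9·2260 = −96954
  condensed water 100 °C→T: 179.32(T − 100)
  original water: 5266.8(T − 32.6)
5446.1 T = 96954 + 17932 + 171698 = 286584
T ≈ 52.62 °C (< 100 °C, so full condensation is consistent).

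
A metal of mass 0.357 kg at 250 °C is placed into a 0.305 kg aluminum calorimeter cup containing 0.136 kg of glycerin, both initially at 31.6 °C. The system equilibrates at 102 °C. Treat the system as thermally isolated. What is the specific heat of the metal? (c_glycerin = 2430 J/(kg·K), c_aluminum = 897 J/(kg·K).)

c ≈ 805 J/(kg·K)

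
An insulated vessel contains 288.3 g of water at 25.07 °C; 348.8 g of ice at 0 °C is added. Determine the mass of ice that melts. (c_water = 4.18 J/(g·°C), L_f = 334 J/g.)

m_melted ≈ 90.5 g

Cooling the water to 0 °C releases 288.3·4.18·25.07 = 30212 J.
Fully melting the ice requires m_ice L_f = 348.8·334 = 116499 J.
30212 J < 116499 J, so only part of the ice melts and the system sits at 0 °C.
Mass melted = 30212/334 ≈ 90.45 g.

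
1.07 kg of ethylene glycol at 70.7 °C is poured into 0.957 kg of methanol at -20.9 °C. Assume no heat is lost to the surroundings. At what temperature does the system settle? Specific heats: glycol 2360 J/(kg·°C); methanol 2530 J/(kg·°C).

T_f ≈ 25.9 °C

Heat lost by the glycol equals heat gained by the methanol:
1.07*2360*(70.7 − T) = 0.957*2530*(T − (-20.9))
2525.2(70.7 − T) = 2421.2(T − (-20.9))
4946.4 T = 127928  ⇒  T ≈ 25.86 °C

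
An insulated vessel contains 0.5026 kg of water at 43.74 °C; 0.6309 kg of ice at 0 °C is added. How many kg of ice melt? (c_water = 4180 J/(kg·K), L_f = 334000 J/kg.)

m_melted ≈ 0.275 kg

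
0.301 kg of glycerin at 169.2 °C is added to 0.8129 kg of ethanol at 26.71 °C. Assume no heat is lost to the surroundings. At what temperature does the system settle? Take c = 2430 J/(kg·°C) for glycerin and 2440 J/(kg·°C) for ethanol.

T_f ≈ 65.1 °C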